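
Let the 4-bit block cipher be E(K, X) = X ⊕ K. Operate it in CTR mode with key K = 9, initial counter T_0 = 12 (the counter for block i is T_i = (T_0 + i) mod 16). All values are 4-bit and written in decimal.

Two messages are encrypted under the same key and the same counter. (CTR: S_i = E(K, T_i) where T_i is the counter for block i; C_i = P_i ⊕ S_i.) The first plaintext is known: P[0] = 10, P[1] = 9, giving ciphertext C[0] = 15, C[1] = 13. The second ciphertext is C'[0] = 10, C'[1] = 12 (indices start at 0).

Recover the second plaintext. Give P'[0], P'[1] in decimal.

P'[0] = 15, P'[1] = 8

In CTR with a reused counter, both messages share the same keystream S_i, so C_i ⊕ C'_i = P_i ⊕ P'_i and thus P'_i = P_i ⊕ C_i ⊕ C'_i.
P'[0]: 10 ⊕ 15 ⊕ 10 = 15.
P'[1]: 9 ⊕ 13 ⊕ 12 = 8.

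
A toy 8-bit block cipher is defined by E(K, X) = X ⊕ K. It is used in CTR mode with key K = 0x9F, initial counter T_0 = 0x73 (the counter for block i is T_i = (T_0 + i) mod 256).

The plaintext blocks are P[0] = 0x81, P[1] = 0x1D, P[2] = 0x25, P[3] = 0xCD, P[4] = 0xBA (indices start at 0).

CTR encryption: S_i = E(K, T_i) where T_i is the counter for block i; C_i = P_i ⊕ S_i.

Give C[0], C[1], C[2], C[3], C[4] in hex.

C[0] = 0x6D, C[1] = 0xF6, C[2] = 0xCF, C[3] = 0x24, C[4] = 0x52

C[0]: T = 0x73, S = E(K, T) = 0xEC; 0x81 ⊕ 0xEC = 0x6D.
C[1]: T = 0x74, S = E(K, T) = 0xEB; 0x1D ⊕ 0xEB = 0xF6.
C[2]: T = 0x75, S = E(K, T) = 0xEA; 0x25 ⊕ 0xEA = 0xCF.
C[3]: T = 0x76, S = E(K, T) = 0xE9; 0xCD ⊕ 0xE9 = 0x24.
C[4]: T = 0x77, S = E(K, T) = 0xE8; 0xBA ⊕ 0xE8 = 0x52.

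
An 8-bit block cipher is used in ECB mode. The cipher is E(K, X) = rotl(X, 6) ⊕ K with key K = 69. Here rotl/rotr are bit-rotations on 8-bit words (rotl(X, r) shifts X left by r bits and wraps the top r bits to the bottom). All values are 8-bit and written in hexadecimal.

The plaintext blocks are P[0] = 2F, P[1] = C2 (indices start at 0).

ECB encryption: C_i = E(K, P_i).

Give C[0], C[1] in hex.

C[0] = A2, C[1] = D9

C[0]: E(K, 2F) = A2.
C[1]: E(K, C2) = D9.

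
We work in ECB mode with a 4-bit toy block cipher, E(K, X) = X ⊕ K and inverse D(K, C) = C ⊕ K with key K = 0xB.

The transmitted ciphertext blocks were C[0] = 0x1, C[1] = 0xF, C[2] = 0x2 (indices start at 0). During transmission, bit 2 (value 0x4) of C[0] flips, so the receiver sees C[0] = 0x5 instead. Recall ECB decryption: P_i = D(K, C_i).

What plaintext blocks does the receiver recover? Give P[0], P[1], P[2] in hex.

P[0] = 0xE, P[1] = 0x4, P[2] = 0x9

Only C[0] changed, to 0x5. In ECB, a change in C_i affects only P_i. Decrypting the received ciphertext:
P[0]: D(K, 0x5) = 0xE.
P[1]: D(K, 0xF) = 0x4.
P[2]: D(K, 0x2) = 0x9.
Blocks that differ from the original plaintext: P[0].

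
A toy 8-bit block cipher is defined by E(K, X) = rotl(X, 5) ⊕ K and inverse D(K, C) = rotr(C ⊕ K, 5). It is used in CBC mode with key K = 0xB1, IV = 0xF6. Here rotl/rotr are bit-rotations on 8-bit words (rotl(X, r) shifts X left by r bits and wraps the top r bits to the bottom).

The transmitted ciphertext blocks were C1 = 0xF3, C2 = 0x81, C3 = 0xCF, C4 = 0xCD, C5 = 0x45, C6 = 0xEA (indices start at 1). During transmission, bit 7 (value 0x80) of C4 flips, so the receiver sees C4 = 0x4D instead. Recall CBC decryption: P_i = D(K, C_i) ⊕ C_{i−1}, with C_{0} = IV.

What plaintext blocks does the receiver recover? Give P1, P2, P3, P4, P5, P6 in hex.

Only C4 changed, to 0x4D. In CBC, a change in C_i garbles P_i and flips the same bit in P_{i+1}. Decrypting the received ciphertext:
P1: D(K, 0xF3) = 0x12; 0x12 ⊕ 0xF6 = 0xE4.
P2: D(K, 0x81) = 0x81; 0x81 ⊕ 0xF3 = 0x72.
P3: D(K, 0xCF) = 0xF3; 0xF3 ⊕ 0x81 = 0x72.
P4: D(K, 0x4D) = 0xE7; 0xE7 ⊕ 0xCF = 0x28.
P5: D(K, 0x45) = 0xA7; 0xA7 ⊕ 0x4D = 0xEA.
P6: D(K, 0xEA) = 0xDA; 0xDA ⊕ 0x45 = 0x9F.
Blocks that differ from the original plaintext: P4, P5.

P1 = 0xE4, P2 = 0x72, P3 = 0x72, P4 = 0x28, P5 = 0xEA, P6 = 0x9F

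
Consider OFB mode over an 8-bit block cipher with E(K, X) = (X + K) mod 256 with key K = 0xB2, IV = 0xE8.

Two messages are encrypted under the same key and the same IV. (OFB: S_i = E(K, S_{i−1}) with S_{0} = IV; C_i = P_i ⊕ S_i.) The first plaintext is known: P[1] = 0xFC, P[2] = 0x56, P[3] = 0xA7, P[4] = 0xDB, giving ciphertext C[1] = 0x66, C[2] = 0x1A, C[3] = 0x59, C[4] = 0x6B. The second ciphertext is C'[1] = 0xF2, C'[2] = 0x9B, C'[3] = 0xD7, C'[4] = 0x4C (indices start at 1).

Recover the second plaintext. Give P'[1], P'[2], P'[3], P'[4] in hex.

In OFB with a reused IV, both messages share the same keystream S_i, so C_i ⊕ C'_i = P_i ⊕ P'_i and thus P'_i = P_i ⊕ C_i ⊕ C'_i.
P'[1]: 0xFC ⊕ 0x66 ⊕ 0xF2 = 0x68.
P'[2]: 0x56 ⊕ 0x1A ⊕ 0x9B = 0xD7.
P'[3]: 0xA7 ⊕ 0x59 ⊕ 0xD7 = 0x29.
P'[4]: 0xDB ⊕ 0x6B ⊕ 0x4C = 0xFC.

P'[1] = 0x68, P'[2] = 0xD7, P'[3] = 0x29, P'[4] = 0xFC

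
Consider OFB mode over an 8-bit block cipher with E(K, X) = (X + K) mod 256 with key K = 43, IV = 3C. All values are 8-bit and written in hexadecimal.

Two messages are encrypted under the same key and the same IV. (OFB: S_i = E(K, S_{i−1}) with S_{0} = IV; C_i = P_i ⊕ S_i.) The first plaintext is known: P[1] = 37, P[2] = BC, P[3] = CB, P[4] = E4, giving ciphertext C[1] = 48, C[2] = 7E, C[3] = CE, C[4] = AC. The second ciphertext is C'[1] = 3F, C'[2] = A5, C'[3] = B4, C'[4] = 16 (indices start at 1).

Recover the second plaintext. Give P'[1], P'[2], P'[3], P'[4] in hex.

In OFB with a reused IV, both messages share the same keystream S_i, so C_i ⊕ C'_i = P_i ⊕ P'_i and thus P'_i = P_i ⊕ C_i ⊕ C'_i.
P'[1]: 37 ⊕ 48 ⊕ 3F = 40.
P'[2]: BC ⊕ 7E ⊕ A5 = 67.
P'[3]: CB ⊕ CE ⊕ B4 = B1.
P'[4]: E4 ⊕ AC ⊕ 16 = 5E.

P'[1] = 40, P'[2] = 67, P'[3] = B1, P'[4] = 5E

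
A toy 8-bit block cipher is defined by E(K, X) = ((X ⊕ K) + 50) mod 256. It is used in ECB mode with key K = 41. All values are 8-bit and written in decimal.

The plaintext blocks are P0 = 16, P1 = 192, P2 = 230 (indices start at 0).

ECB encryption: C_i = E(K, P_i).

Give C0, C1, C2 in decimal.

C0 = 107, C1 = 27, C2 = 1

C0: E(K, 16) = 107.
C1: E(K, 192) = 27.
C2: E(K, 230) = 1.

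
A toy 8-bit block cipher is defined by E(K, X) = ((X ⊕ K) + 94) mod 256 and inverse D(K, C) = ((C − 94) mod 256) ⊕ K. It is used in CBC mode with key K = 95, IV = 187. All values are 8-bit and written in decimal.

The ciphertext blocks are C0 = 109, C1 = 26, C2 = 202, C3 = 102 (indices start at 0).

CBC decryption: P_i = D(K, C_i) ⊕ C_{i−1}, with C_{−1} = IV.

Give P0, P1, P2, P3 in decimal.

P0 = 235, P1 = 142, P2 = 41, P3 = 157

P0: D(K, 109) = 80; 80 ⊕ 187 = 235.
P1: D(K, 26) = 227; 227 ⊕ 109 = 142.
P2: D(K, 202) = 51; 51 ⊕ 26 = 41.
P3: D(K, 102) = 87; 87 ⊕ 202 = 157.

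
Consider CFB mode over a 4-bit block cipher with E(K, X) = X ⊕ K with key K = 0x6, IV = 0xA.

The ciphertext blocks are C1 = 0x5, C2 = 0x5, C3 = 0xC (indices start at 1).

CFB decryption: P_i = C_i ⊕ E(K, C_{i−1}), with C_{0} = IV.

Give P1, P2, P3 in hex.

P1: E(K, 0xA) = 0xC; 0x5 ⊕ 0xC = 0x9.
P2: E(K, 0x5) = 0x3; 0x5 ⊕ 0x3 = 0x6.
P3: E(K, 0x5) = 0x3; 0xC ⊕ 0x3 = 0xF.

P1 = 0x9, P2 = 0x6, P3 = 0xF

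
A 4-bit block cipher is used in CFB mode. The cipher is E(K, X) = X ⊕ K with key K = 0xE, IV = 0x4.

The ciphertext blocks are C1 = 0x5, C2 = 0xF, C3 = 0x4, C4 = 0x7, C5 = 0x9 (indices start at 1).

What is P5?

P5 = 0x0

CFB decryption: P_i = C_i ⊕ E(K, C_{i−1}), with C_{0} = IV.
P5: E(K, 0x7) = 0x9; 0x9 ⊕ 0x9 = 0x0.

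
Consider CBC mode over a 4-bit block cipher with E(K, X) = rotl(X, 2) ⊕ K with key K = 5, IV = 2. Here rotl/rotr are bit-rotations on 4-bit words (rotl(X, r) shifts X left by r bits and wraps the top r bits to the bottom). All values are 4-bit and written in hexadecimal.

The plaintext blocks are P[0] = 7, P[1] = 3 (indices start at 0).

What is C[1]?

C[1] = 9

CBC encryption: C_i = E(K, P_i ⊕ C_{i−1}), with C_{−1} = IV.
C[0]: P[0] ⊕ 2 = 5; E(K, 5) = 0.
C[1]: P[1] ⊕ 0 = 3; E(K, 3) = 9.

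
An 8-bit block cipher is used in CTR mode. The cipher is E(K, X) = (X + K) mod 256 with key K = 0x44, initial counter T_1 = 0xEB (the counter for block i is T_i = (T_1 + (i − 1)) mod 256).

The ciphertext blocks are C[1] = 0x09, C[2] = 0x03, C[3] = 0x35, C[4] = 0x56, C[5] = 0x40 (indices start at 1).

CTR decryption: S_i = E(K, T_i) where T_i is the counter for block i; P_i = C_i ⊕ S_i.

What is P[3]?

P[3]: T = 0xED, S = E(K, T) = 0x31; 0x35 ⊕ 0x31 = 0x04.

P[3] = 0x04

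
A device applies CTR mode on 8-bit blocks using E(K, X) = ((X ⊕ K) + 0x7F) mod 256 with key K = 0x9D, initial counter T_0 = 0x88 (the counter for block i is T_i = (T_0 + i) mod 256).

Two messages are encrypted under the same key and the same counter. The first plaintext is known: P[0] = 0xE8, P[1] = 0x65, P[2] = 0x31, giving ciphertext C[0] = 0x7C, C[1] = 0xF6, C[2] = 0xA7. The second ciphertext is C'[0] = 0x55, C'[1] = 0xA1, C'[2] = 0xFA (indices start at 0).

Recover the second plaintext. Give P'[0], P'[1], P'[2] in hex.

P'[0] = 0xC1, P'[1] = 0x32, P'[2] = 0x6C

In CTR with a reused counter, both messages share the same keystream S_i, so C_i ⊕ C'_i = P_i ⊕ P'_i and thus P'_i = P_i ⊕ C_i ⊕ C'_i.
P'[0]: 0xE8 ⊕ 0x7C ⊕ 0x55 = 0xC1.
P'[1]: 0x65 ⊕ 0xF6 ⊕ 0xA1 = 0x32.
P'[2]: 0x31 ⊕ 0xA7 ⊕ 0xFA = 0x6C.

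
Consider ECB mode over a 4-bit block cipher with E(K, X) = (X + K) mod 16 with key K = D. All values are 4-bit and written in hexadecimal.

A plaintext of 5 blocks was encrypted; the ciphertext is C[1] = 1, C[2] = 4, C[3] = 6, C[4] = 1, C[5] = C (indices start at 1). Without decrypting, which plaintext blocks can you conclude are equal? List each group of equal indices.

ECB encrypts each block independently with the same key, so equal ciphertext blocks imply equal plaintext blocks.
C[1] = C[4] = 1, so P[1] = P[4].

P[1] = P[4]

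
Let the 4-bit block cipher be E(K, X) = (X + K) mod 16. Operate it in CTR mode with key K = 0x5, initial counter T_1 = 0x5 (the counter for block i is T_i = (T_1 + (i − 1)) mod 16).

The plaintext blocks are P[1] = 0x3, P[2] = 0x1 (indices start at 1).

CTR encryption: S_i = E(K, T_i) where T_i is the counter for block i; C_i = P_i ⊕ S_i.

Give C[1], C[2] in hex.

C[1] = 0x9, C[2] = 0xA

C[1]: T = 0x5, S = E(K, T) = 0xA; 0x3 ⊕ 0xA = 0x9.
C[2]: T = 0x6, S = E(K, T) = 0xB; 0x1 ⊕ 0xB = 0xA.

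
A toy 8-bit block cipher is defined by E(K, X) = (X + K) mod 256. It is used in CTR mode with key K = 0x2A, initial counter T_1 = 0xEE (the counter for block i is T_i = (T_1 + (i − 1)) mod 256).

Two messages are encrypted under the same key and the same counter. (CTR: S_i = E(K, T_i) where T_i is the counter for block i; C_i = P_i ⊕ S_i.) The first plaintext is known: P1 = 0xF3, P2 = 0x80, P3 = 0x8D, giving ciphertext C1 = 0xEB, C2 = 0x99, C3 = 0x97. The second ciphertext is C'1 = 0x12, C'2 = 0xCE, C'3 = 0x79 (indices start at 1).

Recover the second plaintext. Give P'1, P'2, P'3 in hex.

P'1 = 0x0A, P'2 = 0xD7, P'3 = 0x63

In CTR with a reused counter, both messages share the same keystream S_i, so C_i ⊕ C'_i = P_i ⊕ P'_i and thus P'_i = P_i ⊕ C_i ⊕ C'_i.
P'1: 0xF3 ⊕ 0xEB ⊕ 0x12 = 0x0A.
P'2: 0x80 ⊕ 0x99 ⊕ 0xCE = 0xD7.
P'3: 0x8D ⊕ 0x97 ⊕ 0x79 = 0x63.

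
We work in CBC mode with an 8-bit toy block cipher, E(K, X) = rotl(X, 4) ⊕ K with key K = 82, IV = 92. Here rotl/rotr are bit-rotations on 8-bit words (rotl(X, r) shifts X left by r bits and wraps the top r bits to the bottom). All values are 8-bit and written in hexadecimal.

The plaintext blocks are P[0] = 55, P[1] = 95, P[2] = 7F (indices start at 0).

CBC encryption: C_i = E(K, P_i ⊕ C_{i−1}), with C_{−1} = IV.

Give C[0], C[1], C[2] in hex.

C[0]: P[0] ⊕ 92 = C7; E(K, C7) = FE.
C[1]: P[1] ⊕ FE = 6B; E(K, 6B) = 34.
C[2]: P[2] ⊕ 34 = 4B; E(K, 4B) = 36.

C[0] = FE, C[1] = 34, C[2] = 36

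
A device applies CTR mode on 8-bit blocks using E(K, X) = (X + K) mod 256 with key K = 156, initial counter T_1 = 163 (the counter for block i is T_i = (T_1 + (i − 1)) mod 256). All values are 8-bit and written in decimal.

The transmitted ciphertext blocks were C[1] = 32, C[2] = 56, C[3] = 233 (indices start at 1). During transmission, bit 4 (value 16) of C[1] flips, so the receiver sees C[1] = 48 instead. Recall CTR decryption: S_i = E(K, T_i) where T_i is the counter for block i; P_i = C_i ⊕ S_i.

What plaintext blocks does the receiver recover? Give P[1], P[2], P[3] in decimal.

Only C[1] changed, to 48. In CTR, a change in C_i flips the same bit in P_i only; the keystream is unaffected. Decrypting the received ciphertext:
P[1]: T = 163, S = E(K, T) = 63; 48 ⊕ 63 = 15.
P[2]: T = 164, S = E(K, T) = 64; 56 ⊕ 64 = 120.
P[3]: T = 165, S = E(K, T) = 65; 233 ⊕ 65 = 168.
Blocks that differ from the original plaintext: P[1].

P[1] = 15, P[2] = 120, P[3] = 168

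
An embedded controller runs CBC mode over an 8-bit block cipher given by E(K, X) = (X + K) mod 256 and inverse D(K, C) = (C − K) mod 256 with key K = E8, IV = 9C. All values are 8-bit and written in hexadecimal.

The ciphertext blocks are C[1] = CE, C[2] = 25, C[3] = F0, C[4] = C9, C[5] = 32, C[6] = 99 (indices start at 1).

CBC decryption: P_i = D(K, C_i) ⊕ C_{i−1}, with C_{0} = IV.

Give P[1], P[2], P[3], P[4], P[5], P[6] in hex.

P[1] = 7A, P[2] = F3, P[3] = 2D, P[4] = 11, P[5] = 83, P[6] = 83

P[1]: D(K, CE) = E6; E6 ⊕ 9C = 7A.
P[2]: D(K, 25) = 3D; 3D ⊕ CE = F3.
P[3]: D(K, F0) = 08; 08 ⊕ 25 = 2D.
P[4]: D(K, C9) = E1; E1 ⊕ F0 = 11.
P[5]: D(K, 32) = 4A; 4A ⊕ C9 = 83.
P[6]: D(K, 99) = B1; B1 ⊕ 32 = 83.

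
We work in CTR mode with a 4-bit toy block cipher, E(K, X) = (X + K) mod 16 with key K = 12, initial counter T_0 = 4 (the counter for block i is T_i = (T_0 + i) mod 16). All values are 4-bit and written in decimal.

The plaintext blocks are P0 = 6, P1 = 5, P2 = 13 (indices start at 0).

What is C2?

CTR encryption: S_i = E(K, T_i) where T_i is the counter for block i; C_i = P_i ⊕ S_i.
C0: T = 4, S = E(K, T) = 0; 6 ⊕ 0 = 6.
C1: T = 5, S = E(K, T) = 1; 5 ⊕ 1 = 4.
C2: T = 6, S = E(K, T) = 2; 13 ⊕ 2 = 15.

C2 = 15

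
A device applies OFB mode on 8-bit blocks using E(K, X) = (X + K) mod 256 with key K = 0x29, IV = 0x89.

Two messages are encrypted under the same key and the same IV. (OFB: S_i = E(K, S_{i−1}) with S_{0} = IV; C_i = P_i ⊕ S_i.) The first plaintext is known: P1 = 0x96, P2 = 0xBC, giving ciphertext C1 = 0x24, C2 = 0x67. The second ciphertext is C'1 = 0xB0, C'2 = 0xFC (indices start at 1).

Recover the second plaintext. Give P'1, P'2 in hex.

P'1 = 0x02, P'2 = 0x27

In OFB with a reused IV, both messages share the same keystream S_i, so C_i ⊕ C'_i = P_i ⊕ P'_i and thus P'_i = P_i ⊕ C_i ⊕ C'_i.
P'1: 0x96 ⊕ 0x24 ⊕ 0xB0 = 0x02.
P'2: 0xBC ⊕ 0x67 ⊕ 0xFC = 0x27.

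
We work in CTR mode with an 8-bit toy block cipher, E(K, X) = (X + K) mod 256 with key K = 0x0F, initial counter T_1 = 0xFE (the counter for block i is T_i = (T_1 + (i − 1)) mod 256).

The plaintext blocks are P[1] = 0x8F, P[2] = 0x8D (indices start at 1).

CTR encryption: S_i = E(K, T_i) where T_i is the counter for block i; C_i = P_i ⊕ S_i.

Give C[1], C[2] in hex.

C[1]: T = 0xFE, S = E(K, T) = 0x0D; 0x8F ⊕ 0x0D = 0x82.
C[2]: T = 0xFF, S = E(K, T) = 0x0E; 0x8D ⊕ 0x0E = 0x83.

C[1] = 0x82, C[2] = 0x83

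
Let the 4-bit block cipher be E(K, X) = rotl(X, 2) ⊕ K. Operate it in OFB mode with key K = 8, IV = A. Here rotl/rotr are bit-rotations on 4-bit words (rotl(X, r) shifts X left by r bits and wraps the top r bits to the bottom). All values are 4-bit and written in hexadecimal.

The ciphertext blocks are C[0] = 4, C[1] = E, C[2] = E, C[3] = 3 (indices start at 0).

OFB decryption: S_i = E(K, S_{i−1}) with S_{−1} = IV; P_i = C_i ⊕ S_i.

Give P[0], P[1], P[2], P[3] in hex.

P[0] = 6, P[1] = E, P[2] = 6, P[3] = 9

P[0]: S = E(K, A) = 2; 4 ⊕ 2 = 6.
P[1]: S = E(K, 2) = 0; E ⊕ 0 = E.
P[2]: S = E(K, 0) = 8; E ⊕ 8 = 6.
P[3]: S = E(K, 8) = A; 3 ⊕ A = 9.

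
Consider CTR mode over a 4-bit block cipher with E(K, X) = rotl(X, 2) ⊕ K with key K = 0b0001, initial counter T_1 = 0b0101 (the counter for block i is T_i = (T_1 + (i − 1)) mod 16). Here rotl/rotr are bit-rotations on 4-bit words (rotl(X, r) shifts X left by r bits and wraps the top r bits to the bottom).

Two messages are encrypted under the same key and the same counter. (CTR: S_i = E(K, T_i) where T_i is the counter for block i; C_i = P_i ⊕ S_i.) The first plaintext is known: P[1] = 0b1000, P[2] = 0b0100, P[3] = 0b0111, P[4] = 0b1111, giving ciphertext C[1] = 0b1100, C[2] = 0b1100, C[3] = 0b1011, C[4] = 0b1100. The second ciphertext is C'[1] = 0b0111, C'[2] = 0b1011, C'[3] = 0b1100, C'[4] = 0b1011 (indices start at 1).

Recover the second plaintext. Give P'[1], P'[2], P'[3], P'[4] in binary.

In CTR with a reused counter, both messages share the same keystream S_i, so C_i ⊕ C'_i = P_i ⊕ P'_i and thus P'_i = P_i ⊕ C_i ⊕ C'_i.
P'[1]: 0b1000 ⊕ 0b1100 ⊕ 0b0111 = 0b0011.
P'[2]: 0b0100 ⊕ 0b1100 ⊕ 0b1011 = 0b0011.
P'[3]: 0b0111 ⊕ 0b1011 ⊕ 0b1100 = 0b0000.
P'[4]: 0b1111 ⊕ 0b1100 ⊕ 0b1011 = 0b1000.

P'[1] = 0b0011, P'[2] = 0b0011, P'[3] = 0b0000, P'[4] = 0b1000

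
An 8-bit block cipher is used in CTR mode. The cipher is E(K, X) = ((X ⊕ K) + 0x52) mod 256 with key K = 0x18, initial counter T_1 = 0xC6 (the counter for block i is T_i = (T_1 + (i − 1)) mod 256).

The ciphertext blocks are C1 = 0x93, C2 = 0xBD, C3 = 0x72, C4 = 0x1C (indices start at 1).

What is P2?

P2 = 0x8C

CTR decryption: S_i = E(K, T_i) where T_i is the counter for block i; P_i = C_i ⊕ S_i.
P2: T = 0xC7, S = E(K, T) = 0x31; 0xBD ⊕ 0x31 = 0x8C.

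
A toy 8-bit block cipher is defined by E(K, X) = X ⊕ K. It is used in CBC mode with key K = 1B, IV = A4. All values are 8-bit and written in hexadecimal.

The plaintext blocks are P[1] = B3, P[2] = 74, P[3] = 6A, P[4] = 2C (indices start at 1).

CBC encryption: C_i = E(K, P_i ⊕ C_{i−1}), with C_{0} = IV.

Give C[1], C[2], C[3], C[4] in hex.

C[1] = 0C, C[2] = 63, C[3] = 12, C[4] = 25

C[1]: P[1] ⊕ A4 = 17; E(K, 17) = 0C.
C[2]: P[2] ⊕ 0C = 78; E(K, 78) = 63.
C[3]: P[3] ⊕ 63 = 09; E(K, 09) = 12.
C[4]: P[4] ⊕ 12 = 3E; E(K, 3E) = 25.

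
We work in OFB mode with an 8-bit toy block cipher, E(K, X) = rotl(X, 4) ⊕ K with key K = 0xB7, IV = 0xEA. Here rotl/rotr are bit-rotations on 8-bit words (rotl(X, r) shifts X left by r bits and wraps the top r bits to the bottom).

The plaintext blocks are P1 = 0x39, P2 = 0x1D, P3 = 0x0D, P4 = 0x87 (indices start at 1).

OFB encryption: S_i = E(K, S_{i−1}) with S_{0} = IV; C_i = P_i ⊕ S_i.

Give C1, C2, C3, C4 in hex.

C1 = 0x20, C2 = 0x3B, C3 = 0xD8, C4 = 0x6D

C1: S = E(K, 0xEA) = 0x19; 0x39 ⊕ 0x19 = 0x20.
C2: S = E(K, 0x19) = 0x26; 0x1D ⊕ 0x26 = 0x3B.
C3: S = E(K, 0x26) = 0xD5; 0x0D ⊕ 0xD5 = 0xD8.
C4: S = E(K, 0xD5) = 0xEA; 0x87 ⊕ 0xEA = 0x6D.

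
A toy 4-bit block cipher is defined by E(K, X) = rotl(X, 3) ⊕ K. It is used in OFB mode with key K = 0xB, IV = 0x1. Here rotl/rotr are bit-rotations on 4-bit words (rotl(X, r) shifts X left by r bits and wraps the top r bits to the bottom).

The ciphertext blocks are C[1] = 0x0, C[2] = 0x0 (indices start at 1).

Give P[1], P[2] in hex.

OFB decryption: S_i = E(K, S_{i−1}) with S_{0} = IV; P_i = C_i ⊕ S_i.
P[1]: S = E(K, 0x1) = 0x3; 0x0 ⊕ 0x3 = 0x3.
P[2]: S = E(K, 0x3) = 0x2; 0x0 ⊕ 0x2 = 0x2.

P[1] = 0x3, P[2] = 0x2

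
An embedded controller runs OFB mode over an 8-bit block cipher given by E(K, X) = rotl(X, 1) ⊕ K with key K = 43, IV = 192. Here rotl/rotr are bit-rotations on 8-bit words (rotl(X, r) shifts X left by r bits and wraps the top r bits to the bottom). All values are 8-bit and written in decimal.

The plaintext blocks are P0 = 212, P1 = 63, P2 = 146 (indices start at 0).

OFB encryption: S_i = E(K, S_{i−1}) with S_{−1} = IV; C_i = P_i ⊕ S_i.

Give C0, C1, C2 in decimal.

C0: S = E(K, 192) = 170; 212 ⊕ 170 = 126.
C1: S = E(K, 170) = 126; 63 ⊕ 126 = 65.
C2: S = E(K, 126) = 215; 146 ⊕ 215 = 69.

C0 = 126, C1 = 65, C2 = 69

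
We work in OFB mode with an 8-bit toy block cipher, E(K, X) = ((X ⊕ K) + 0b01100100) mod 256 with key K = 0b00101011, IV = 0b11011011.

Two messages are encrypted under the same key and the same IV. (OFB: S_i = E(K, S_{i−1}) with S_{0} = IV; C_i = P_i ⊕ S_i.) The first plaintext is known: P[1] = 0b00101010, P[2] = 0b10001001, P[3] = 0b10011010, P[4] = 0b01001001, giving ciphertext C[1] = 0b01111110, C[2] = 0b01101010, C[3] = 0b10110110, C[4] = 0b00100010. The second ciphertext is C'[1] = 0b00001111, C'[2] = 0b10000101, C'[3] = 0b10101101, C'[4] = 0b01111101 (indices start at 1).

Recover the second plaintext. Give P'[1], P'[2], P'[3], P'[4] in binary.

P'[1] = 0b01011011, P'[2] = 0b01100110, P'[3] = 0b10000001, P'[4] = 0b00010110

In OFB with a reused IV, both messages share the same keystream S_i, so C_i ⊕ C'_i = P_i ⊕ P'_i and thus P'_i = P_i ⊕ C_i ⊕ C'_i.
P'[1]: 0b00101010 ⊕ 0b01111110 ⊕ 0b00001111 = 0b01011011.
P'[2]: 0b10001001 ⊕ 0b01101010 ⊕ 0b10000101 = 0b01100110.
P'[3]: 0b10011010 ⊕ 0b10110110 ⊕ 0b10101101 = 0b10000001.
P'[4]: 0b01001001 ⊕ 0b00100010 ⊕ 0b01111101 = 0b00010110.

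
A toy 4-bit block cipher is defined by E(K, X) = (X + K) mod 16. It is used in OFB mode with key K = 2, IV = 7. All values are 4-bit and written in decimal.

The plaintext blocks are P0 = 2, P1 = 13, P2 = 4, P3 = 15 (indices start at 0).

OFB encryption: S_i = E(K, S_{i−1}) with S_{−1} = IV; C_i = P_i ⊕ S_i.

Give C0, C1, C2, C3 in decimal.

C0 = 11, C1 = 6, C2 = 9, C3 = 0

C0: S = E(K, 7) = 9; 2 ⊕ 9 = 11.
C1: S = E(K, 9) = 11; 13 ⊕ 11 = 6.
C2: S = E(K, 11) = 13; 4 ⊕ 13 = 9.
C3: S = E(K, 13) = 15; 15 ⊕ 15 = 0.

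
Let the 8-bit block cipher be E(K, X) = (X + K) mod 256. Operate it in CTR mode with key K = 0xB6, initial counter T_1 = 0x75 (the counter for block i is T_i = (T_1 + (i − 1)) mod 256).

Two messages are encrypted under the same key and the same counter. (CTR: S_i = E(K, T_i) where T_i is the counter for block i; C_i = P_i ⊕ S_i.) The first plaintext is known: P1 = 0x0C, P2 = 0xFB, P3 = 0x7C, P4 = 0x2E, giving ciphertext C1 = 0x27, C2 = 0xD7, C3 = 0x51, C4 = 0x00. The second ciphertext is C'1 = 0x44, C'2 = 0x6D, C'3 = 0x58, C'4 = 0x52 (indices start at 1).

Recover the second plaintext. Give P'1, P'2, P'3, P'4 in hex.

In CTR with a reused counter, both messages share the same keystream S_i, so C_i ⊕ C'_i = P_i ⊕ P'_i and thus P'_i = P_i ⊕ C_i ⊕ C'_i.
P'1: 0x0C ⊕ 0x27 ⊕ 0x44 = 0x6F.
P'2: 0xFB ⊕ 0xD7 ⊕ 0x6D = 0x41.
P'3: 0x7C ⊕ 0x51 ⊕ 0x58 = 0x75.
P'4: 0x2E ⊕ 0x00 ⊕ 0x52 = 0x7C.

P'1 = 0x6F, P'2 = 0x41, P'3 = 0x75, P'4 = 0x7C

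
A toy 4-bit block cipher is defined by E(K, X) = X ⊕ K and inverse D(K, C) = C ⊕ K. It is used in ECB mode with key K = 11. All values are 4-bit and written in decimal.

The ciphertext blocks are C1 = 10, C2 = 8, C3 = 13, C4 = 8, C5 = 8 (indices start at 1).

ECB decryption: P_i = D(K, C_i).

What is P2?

P2 = 3

P2: D(K, 8) = 3.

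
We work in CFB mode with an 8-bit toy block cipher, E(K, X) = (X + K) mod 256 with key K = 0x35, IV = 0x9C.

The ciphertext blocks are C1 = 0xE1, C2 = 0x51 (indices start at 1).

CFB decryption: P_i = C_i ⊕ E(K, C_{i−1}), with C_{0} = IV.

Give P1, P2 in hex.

P1: E(K, 0x9C) = 0xD1; 0xE1 ⊕ 0xD1 = 0x30.
P2: E(K, 0xE1) = 0x16; 0x51 ⊕ 0x16 = 0x47.

P1 = 0x30, P2 = 0x47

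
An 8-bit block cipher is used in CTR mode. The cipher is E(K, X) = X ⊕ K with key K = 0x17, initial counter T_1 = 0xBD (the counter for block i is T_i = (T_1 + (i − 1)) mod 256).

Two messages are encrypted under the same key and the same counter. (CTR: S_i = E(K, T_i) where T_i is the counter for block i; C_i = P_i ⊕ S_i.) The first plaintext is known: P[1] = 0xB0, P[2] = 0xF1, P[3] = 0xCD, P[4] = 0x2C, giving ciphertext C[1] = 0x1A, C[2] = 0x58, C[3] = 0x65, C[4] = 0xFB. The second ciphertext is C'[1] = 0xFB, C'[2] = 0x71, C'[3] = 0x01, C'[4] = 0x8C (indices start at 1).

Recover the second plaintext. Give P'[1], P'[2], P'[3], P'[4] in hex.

P'[1] = 0x51, P'[2] = 0xD8, P'[3] = 0xA9, P'[4] = 0x5B

In CTR with a reused counter, both messages share the same keystream S_i, so C_i ⊕ C'_i = P_i ⊕ P'_i and thus P'_i = P_i ⊕ C_i ⊕ C'_i.
P'[1]: 0xB0 ⊕ 0x1A ⊕ 0xFB = 0x51.
P'[2]: 0xF1 ⊕ 0x58 ⊕ 0x71 = 0xD8.
P'[3]: 0xCD ⊕ 0x65 ⊕ 0x01 = 0xA9.
P'[4]: 0x2C ⊕ 0xFB ⊕ 0x8C = 0x5B.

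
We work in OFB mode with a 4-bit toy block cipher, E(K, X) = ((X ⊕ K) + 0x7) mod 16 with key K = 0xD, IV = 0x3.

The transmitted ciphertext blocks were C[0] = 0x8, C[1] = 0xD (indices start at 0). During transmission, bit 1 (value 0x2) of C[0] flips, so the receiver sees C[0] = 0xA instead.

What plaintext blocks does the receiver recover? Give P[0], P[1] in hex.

P[0] = 0xF, P[1] = 0x2

OFB decryption: S_i = E(K, S_{i−1}) with S_{−1} = IV; P_i = C_i ⊕ S_i.
Only C[0] changed, to 0xA. In OFB, a change in C_i flips the same bit in P_i only; the keystream is unaffected. Decrypting the received ciphertext:
P[0]: S = E(K, 0x3) = 0x5; 0xA ⊕ 0x5 = 0xF.
P[1]: S = E(K, 0x5) = 0xF; 0xD ⊕ 0xF = 0x2.
Blocks that differ from the original plaintext: P[0].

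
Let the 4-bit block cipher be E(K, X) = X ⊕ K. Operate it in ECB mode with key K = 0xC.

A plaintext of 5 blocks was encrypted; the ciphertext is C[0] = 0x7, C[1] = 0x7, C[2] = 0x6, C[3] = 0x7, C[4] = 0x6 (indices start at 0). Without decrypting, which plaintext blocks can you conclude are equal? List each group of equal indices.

ECB encrypts each block independently with the same key, so equal ciphertext blocks imply equal plaintext blocks.
C[0] = C[1] = C[3] = 0x7, so P[0] = P[1] = P[3].
C[2] = C[4] = 0x6, so P[2] = P[4].

P[0] = P[1] = P[3]; P[2] = P[4]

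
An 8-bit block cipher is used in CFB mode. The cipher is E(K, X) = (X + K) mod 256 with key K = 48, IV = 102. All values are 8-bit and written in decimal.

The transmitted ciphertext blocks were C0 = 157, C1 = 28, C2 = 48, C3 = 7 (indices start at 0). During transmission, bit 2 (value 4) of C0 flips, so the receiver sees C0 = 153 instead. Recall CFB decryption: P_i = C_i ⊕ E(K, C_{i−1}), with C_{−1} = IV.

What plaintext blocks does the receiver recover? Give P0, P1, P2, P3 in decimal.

P0 = 15, P1 = 213, P2 = 124, P3 = 103

Only C0 changed, to 153. In CFB, a change in C_i flips the same bit in P_i and garbles P_{i+1}. Decrypting the received ciphertext:
P0: E(K, 102) = 150; 153 ⊕ 150 = 15.
P1: E(K, 153) = 201; 28 ⊕ 201 = 213.
P2: E(K, 28) = 76; 48 ⊕ 76 = 124.
P3: E(K, 48) = 96; 7 ⊕ 96 = 103.
Blocks that differ from the original plaintext: P0, P1.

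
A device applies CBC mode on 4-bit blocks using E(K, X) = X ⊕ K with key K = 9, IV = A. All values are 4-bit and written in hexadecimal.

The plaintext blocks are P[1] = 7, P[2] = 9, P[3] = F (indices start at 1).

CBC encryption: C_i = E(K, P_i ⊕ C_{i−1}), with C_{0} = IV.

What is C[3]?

C[1]: P[1] ⊕ A = D; E(K, D) = 4.
C[2]: P[2] ⊕ 4 = D; E(K, D) = 4.
C[3]: P[3] ⊕ 4 = B; E(K, B) = 2.

C[3] = 2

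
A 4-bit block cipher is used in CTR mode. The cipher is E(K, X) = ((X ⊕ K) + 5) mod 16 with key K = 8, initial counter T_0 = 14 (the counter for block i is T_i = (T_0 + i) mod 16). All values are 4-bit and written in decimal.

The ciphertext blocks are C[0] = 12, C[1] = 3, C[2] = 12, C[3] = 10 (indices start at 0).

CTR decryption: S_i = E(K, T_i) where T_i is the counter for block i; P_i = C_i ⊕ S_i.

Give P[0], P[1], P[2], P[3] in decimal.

P[0]: T = 14, S = E(K, T) = 11; 12 ⊕ 11 = 7.
P[1]: T = 15, S = E(K, T) = 12; 3 ⊕ 12 = 15.
P[2]: T = 0, S = E(K, T) = 13; 12 ⊕ 13 = 1.
P[3]: T = 1, S = E(K, T) = 14; 10 ⊕ 14 = 4.

P[0] = 7, P[1] = 15, P[2] = 1, P[3] = 4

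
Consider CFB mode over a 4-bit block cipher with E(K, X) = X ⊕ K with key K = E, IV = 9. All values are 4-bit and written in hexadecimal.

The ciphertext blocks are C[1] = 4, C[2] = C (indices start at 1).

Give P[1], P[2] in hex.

P[1] = 3, P[2] = 6

CFB decryption: P_i = C_i ⊕ E(K, C_{i−1}), with C_{0} = IV.
P[1]: E(K, 9) = 7; 4 ⊕ 7 = 3.
P[2]: E(K, 4) = A; C ⊕ A = 6.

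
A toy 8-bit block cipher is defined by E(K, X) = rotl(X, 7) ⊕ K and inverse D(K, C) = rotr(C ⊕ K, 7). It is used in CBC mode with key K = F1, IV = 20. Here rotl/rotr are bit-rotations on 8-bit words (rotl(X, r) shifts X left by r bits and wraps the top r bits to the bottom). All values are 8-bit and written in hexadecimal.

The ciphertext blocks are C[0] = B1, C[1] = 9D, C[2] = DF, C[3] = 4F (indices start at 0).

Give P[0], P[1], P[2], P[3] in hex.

P[0] = A0, P[1] = 69, P[2] = C1, P[3] = A2

CBC decryption: P_i = D(K, C_i) ⊕ C_{i−1}, with C_{−1} = IV.
P[0]: D(K, B1) = 80; 80 ⊕ 20 = A0.
P[1]: D(K, 9D) = D8; D8 ⊕ B1 = 69.
P[2]: D(K, DF) = 5C; 5C ⊕ 9D = C1.
P[3]: D(K, 4F) = 7D; 7D ⊕ DF = A2.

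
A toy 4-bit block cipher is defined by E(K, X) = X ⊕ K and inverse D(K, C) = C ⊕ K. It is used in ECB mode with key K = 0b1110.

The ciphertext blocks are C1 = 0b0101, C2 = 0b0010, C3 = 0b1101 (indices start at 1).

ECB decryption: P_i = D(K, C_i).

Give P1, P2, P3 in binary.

P1: D(K, 0b0101) = 0b1011.
P2: D(K, 0b0010) = 0b1100.
P3: D(K, 0b1101) = 0b0011.

P1 = 0b1011, P2 = 0b1100, P3 = 0b0011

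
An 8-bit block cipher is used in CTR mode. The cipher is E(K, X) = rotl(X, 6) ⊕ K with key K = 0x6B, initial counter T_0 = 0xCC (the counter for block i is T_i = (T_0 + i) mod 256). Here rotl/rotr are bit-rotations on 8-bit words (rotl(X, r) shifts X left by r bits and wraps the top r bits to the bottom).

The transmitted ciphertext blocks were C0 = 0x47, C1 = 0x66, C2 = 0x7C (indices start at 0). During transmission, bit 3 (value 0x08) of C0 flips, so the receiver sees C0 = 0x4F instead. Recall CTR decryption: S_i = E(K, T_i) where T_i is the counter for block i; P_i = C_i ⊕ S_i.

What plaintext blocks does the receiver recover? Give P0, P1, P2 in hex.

Only C0 changed, to 0x4F. In CTR, a change in C_i flips the same bit in P_i only; the keystream is unaffected. Decrypting the received ciphertext:
P0: T = 0xCC, S = E(K, T) = 0x58; 0x4F ⊕ 0x58 = 0x17.
P1: T = 0xCD, S = E(K, T) = 0x18; 0x66 ⊕ 0x18 = 0x7E.
P2: T = 0xCE, S = E(K, T) = 0xD8; 0x7C ⊕ 0xD8 = 0xA4.
Blocks that differ from the original plaintext: P0.

P0 = 0x17, P1 = 0x7E, P2 = 0xA4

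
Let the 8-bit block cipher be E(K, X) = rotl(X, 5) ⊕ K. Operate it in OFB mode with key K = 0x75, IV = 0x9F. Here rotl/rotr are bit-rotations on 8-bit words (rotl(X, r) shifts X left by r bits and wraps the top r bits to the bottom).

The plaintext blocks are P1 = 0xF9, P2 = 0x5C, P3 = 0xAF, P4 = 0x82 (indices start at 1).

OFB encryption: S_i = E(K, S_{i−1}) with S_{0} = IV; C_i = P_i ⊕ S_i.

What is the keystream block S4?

0x4D

C1: S = E(K, 0x9F) = 0x86; 0xF9 ⊕ 0x86 = 0x7F.
C2: S = E(K, 0x86) = 0xA5; 0x5C ⊕ 0xA5 = 0xF9.
C3: S = E(K, 0xA5) = 0xC1; 0xAF ⊕ 0xC1 = 0x6E.
C4: S = E(K, 0xC1) = 0x4D; 0x82 ⊕ 0x4D = 0xCF.
So S4 = 0x4D.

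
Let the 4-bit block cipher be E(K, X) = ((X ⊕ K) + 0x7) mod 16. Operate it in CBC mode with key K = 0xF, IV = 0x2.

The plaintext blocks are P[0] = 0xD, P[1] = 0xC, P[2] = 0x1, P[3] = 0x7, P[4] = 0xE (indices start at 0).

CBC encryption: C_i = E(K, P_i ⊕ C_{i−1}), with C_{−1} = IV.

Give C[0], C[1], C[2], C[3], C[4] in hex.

C[0]: P[0] ⊕ 0x2 = 0xF; E(K, 0xF) = 0x7.
C[1]: P[1] ⊕ 0x7 = 0xB; E(K, 0xB) = 0xB.
C[2]: P[2] ⊕ 0xB = 0xA; E(K, 0xA) = 0xC.
C[3]: P[3] ⊕ 0xC = 0xB; E(K, 0xB) = 0xB.
C[4]: P[4] ⊕ 0xB = 0x5; E(K, 0x5) = 0x1.

C[0] = 0x7, C[1] = 0xB, C[2] = 0xC, C[3] = 0xB, C[4] = 0x1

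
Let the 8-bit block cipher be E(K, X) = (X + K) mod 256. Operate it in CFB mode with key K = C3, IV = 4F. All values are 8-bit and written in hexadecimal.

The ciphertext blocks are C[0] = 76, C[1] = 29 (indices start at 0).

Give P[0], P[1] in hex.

CFB decryption: P_i = C_i ⊕ E(K, C_{i−1}), with C_{−1} = IV.
P[0]: E(K, 4F) = 12; 76 ⊕ 12 = 64.
P[1]: E(K, 76) = 39; 29 ⊕ 39 = 10.

P[0] = 64, P[1] = 10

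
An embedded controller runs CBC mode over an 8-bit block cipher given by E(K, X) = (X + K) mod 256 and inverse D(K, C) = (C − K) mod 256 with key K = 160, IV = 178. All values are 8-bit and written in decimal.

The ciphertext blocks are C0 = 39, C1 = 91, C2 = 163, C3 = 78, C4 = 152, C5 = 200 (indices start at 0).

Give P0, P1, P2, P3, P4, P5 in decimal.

CBC decryption: P_i = D(K, C_i) ⊕ C_{i−1}, with C_{−1} = IV.
P0: D(K, 39) = 135; 135 ⊕ 178 = 53.
P1: D(K, 91) = 187; 187 ⊕ 39 = 156.
P2: D(K, 163) = 3; 3 ⊕ 91 = 88.
P3: D(K, 78) = 174; 174 ⊕ 163 = 13.
P4: D(K, 152) = 248; 248 ⊕ 78 = 182.
P5: D(K, 200) = 40; 40 ⊕ 152 = 176.

P0 = 53, P1 = 156, P2 = 88, P3 = 13, P4 = 182, P5 = 176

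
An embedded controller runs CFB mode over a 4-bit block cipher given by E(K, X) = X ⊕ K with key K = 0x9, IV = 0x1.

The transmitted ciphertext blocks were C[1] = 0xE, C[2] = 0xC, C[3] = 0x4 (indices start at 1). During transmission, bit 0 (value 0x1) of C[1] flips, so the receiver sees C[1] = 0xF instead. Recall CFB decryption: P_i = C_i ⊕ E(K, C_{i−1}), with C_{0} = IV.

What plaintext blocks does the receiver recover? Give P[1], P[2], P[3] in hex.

P[1] = 0x7, P[2] = 0xA, P[3] = 0x1

Only C[1] changed, to 0xF. In CFB, a change in C_i flips the same bit in P_i and garbles P_{i+1}. Decrypting the received ciphertext:
P[1]: E(K, 0x1) = 0x8; 0xF ⊕ 0x8 = 0x7.
P[2]: E(K, 0xF) = 0x6; 0xC ⊕ 0x6 = 0xA.
P[3]: E(K, 0xC) = 0x5; 0x4 ⊕ 0x5 = 0x1.
Blocks that differ from the original plaintext: P[1], P[2].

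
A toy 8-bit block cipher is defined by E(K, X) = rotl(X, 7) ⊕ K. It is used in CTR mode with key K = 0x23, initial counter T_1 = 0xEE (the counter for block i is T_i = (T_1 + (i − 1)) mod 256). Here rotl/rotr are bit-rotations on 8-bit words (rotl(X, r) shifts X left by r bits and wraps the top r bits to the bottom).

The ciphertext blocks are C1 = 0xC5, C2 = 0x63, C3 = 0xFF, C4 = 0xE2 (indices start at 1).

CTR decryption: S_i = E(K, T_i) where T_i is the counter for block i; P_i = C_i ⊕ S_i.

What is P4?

P4: T = 0xF1, S = E(K, T) = 0xDB; 0xE2 ⊕ 0xDB = 0x39.

P4 = 0x39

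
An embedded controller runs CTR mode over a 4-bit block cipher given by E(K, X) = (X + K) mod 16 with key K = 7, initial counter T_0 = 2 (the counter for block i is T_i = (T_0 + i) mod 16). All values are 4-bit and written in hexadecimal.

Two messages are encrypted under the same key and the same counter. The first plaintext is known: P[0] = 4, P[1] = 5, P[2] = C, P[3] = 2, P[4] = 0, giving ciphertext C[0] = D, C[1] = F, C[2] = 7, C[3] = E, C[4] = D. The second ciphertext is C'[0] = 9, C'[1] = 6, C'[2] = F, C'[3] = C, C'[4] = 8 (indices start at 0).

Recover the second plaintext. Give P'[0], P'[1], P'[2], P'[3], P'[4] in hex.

P'[0] = 0, P'[1] = C, P'[2] = 4, P'[3] = 0, P'[4] = 5

In CTR with a reused counter, both messages share the same keystream S_i, so C_i ⊕ C'_i = P_i ⊕ P'_i and thus P'_i = P_i ⊕ C_i ⊕ C'_i.
P'[0]: 4 ⊕ D ⊕ 9 = 0.
P'[1]: 5 ⊕ F ⊕ 6 = C.
P'[2]: C ⊕ 7 ⊕ F = 4.
P'[3]: 2 ⊕ E ⊕ C = 0.
P'[4]: 0 ⊕ D ⊕ 8 = 5.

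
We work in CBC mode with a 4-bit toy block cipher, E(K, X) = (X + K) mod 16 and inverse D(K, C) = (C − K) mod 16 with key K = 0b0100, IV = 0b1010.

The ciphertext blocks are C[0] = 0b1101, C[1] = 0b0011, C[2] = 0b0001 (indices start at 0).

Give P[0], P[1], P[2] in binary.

CBC decryption: P_i = D(K, C_i) ⊕ C_{i−1}, with C_{−1} = IV.
P[0]: D(K, 0b1101) = 0b1001; 0b1001 ⊕ 0b1010 = 0b0011.
P[1]: D(K, 0b0011) = 0b1111; 0b1111 ⊕ 0b1101 = 0b0010.
P[2]: D(K, 0b0001) = 0b1101; 0b1101 ⊕ 0b0011 = 0b1110.

P[0] = 0b0011, P[1] = 0b0010, P[2] = 0b1110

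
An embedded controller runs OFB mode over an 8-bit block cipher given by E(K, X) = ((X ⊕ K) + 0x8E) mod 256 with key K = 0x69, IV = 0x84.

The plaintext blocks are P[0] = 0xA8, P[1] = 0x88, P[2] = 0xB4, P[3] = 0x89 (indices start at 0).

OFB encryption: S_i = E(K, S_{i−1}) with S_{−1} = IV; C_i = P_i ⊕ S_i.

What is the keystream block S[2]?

C[0]: S = E(K, 0x84) = 0x7B; 0xA8 ⊕ 0x7B = 0xD3.
C[1]: S = E(K, 0x7B) = 0xA0; 0x88 ⊕ 0xA0 = 0x28.
C[2]: S = E(K, 0xA0) = 0x57; 0xB4 ⊕ 0x57 = 0xE3.
So S[2] = 0x57.

0x57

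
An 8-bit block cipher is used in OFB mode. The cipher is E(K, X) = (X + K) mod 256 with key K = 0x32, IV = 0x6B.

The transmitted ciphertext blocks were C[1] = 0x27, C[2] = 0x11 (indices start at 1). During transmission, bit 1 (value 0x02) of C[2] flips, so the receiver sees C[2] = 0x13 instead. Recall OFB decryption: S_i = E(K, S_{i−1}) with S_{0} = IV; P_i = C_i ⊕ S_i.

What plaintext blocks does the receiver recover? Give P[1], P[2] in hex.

P[1] = 0xBA, P[2] = 0xDC

Only C[2] changed, to 0x13. In OFB, a change in C_i flips the same bit in P_i only; the keystream is unaffected. Decrypting the received ciphertext:
P[1]: S = E(K, 0x6B) = 0x9D; 0x27 ⊕ 0x9D = 0xBA.
P[2]: S = E(K, 0x9D) = 0xCF; 0x13 ⊕ 0xCF = 0xDC.
Blocks that differ from the original plaintext: P[2].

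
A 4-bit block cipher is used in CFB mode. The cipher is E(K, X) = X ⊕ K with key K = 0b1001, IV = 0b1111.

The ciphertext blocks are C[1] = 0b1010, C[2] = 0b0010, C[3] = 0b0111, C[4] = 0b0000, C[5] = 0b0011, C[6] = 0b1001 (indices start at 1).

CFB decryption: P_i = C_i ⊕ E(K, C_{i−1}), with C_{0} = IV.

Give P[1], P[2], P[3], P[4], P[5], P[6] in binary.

P[1]: E(K, 0b1111) = 0b0110; 0b1010 ⊕ 0b0110 = 0b1100.
P[2]: E(K, 0b1010) = 0b0011; 0b0010 ⊕ 0b0011 = 0b0001.
P[3]: E(K, 0b0010) = 0b1011; 0b0111 ⊕ 0b1011 = 0b1100.
P[4]: E(K, 0b0111) = 0b1110; 0b0000 ⊕ 0b1110 = 0b1110.
P[5]: E(K, 0b0000) = 0b1001; 0b0011 ⊕ 0b1001 = 0b1010.
P[6]: E(K, 0b0011) = 0b1010; 0b1001 ⊕ 0b1010 = 0b0011.

P[1] = 0b1100, P[2] = 0b0001, P[3] = 0b1100, P[4] = 0b1110, P[5] = 0b1010, P[6] = 0b0011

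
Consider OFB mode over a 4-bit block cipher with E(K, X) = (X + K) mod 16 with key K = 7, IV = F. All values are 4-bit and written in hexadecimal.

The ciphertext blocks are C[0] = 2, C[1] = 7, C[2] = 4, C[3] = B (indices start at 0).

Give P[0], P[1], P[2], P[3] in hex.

P[0] = 4, P[1] = A, P[2] = 0, P[3] = 0

OFB decryption: S_i = E(K, S_{i−1}) with S_{−1} = IV; P_i = C_i ⊕ S_i.
P[0]: S = E(K, F) = 6; 2 ⊕ 6 = 4.
P[1]: S = E(K, 6) = D; 7 ⊕ D = A.
P[2]: S = E(K, D) = 4; 4 ⊕ 4 = 0.
P[3]: S = E(K, 4) = B; B ⊕ B = 0.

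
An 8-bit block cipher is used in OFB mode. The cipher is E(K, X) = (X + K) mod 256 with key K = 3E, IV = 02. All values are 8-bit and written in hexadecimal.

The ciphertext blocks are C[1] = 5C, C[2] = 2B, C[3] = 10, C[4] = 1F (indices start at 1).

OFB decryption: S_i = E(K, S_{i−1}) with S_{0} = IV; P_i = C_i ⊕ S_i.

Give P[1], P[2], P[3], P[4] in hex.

P[1]: S = E(K, 02) = 40; 5C ⊕ 40 = 1C.
P[2]: S = E(K, 40) = 7E; 2B ⊕ 7E = 55.
P[3]: S = E(K, 7E) = BC; 10 ⊕ BC = AC.
P[4]: S = E(K, BC) = FA; 1F ⊕ FA = E5.

P[1] = 1C, P[2] = 55, P[3] = AC, P[4] = E5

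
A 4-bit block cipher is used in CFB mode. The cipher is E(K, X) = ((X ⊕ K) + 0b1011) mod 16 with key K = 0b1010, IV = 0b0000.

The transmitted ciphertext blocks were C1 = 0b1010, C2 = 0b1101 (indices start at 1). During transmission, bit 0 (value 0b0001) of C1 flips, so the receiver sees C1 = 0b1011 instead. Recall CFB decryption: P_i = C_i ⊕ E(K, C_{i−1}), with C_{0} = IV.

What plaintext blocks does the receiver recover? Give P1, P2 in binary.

P1 = 0b1110, P2 = 0b0001

Only C1 changed, to 0b1011. In CFB, a change in C_i flips the same bit in P_i and garbles P_{i+1}. Decrypting the received ciphertext:
P1: E(K, 0b0000) = 0b0101; 0b1011 ⊕ 0b0101 = 0b1110.
P2: E(K, 0b1011) = 0b1100; 0b1101 ⊕ 0b1100 = 0b0001.
Blocks that differ from the original plaintext: P1, P2.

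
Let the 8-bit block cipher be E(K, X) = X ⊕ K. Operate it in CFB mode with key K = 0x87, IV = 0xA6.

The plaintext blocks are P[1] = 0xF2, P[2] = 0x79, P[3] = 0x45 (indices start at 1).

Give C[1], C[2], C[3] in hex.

C[1] = 0xD3, C[2] = 0x2D, C[3] = 0xEF

CFB encryption: C_i = P_i ⊕ E(K, C_{i−1}), with C_{0} = IV.
C[1]: E(K, 0xA6) = 0x21; 0xF2 ⊕ 0x21 = 0xD3.
C[2]: E(K, 0xD3) = 0x54; 0x79 ⊕ 0x54 = 0x2D.
C[3]: E(K, 0x2D) = 0xAA; 0x45 ⊕ 0xAA = 0xEF.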